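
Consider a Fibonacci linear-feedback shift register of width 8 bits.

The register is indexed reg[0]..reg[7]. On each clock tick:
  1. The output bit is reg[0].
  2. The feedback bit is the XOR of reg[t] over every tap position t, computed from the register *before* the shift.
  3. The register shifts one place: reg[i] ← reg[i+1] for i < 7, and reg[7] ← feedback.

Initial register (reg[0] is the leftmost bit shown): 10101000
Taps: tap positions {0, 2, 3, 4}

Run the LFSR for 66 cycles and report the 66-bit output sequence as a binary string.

step | reg (before) | out | fb
   0 | 10101000 | 1 | 1
   1 | 01010001 | 0 | 1
   2 | 10100011 | 1 | 0
   3 | 01000110 | 0 | 0
   4 | 10001100 | 1 | 0
   5 | 00011000 | 0 | 0
   6 | 00110000 | 0 | 0
   7 | 01100000 | 0 | 1
   8 | 11000001 | 1 | 1
   9 | 10000011 | 1 | 1
  10 | 00000111 | 0 | 0
  11 | 00001110 | 0 | 1
  12 | 00011101 | 0 | 0
  13 | 00111010 | 0 | 1
  14 | 01110101 | 0 | 0
  15 | 11101010 | 1 | 1
  16 | 11010101 | 1 | 0
  17 | 10101010 | 1 | 1
  18 | 01010101 | 0 | 1
  19 | 10101011 | 1 | 1
  20 | 01010111 | 0 | 1
  21 | 10101111 | 1 | 1
  22 | 01011111 | 0 | 0
  23 | 10111110 | 1 | 0
  24 | 01111100 | 0 | 1
  25 | 11111001 | 1 | 0
  26 | 11110010 | 1 | 1
  27 | 11100101 | 1 | 0
  28 | 11001010 | 1 | 0
  29 | 10010100 | 1 | 0
  30 | 00101000 | 0 | 0
  31 | 01010000 | 0 | 1
  32 | 10100001 | 1 | 0
  33 | 01000010 | 0 | 0
  34 | 10000100 | 1 | 1
  35 | 00001001 | 0 | 1
  36 | 00010011 | 0 | 1
  37 | 00100111 | 0 | 1
  38 | 01001111 | 0 | 1
  39 | 10011111 | 1 | 1
  40 | 00111111 | 0 | 1
  41 | 01111111 | 0 | 1
  42 | 11111111 | 1 | 0
  43 | 11111110 | 1 | 0
  44 | 11111100 | 1 | 0
  45 | 11111000 | 1 | 0
  46 | 11110000 | 1 | 1
  47 | 11100001 | 1 | 0
  48 | 11000010 | 1 | 1
  49 | 10000101 | 1 | 1
  50 | 00001011 | 0 | 1
  51 | 00010111 | 0 | 1
  52 | 00101111 | 0 | 0
  53 | 01011110 | 0 | 0
  54 | 10111100 | 1 | 0
  55 | 01111000 | 0 | 1
  56 | 11110001 | 1 | 1
  57 | 11100011 | 1 | 0
  58 | 11000110 | 1 | 1
  59 | 10001101 | 1 | 0
  60 | 00011010 | 0 | 0
  61 | 00110100 | 0 | 0
  62 | 01101000 | 0 | 0
  63 | 11010000 | 1 | 0
  64 | 10100000 | 1 | 0
  65 | 01000000 | 0 | 0

101010001100000111010101011111001010000100111111110000101111000110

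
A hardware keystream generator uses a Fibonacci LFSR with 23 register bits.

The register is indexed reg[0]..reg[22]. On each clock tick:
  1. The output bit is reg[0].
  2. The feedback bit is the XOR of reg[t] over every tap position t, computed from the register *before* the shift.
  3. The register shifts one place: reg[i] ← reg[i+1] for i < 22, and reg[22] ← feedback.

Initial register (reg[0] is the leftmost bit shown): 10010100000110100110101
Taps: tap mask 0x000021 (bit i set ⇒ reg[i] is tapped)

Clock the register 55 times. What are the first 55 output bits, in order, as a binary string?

step | reg (before) | out | fb
   0 | 10010100000110100110101 | 1 | 0
   1 | 00101000001101001101010 | 0 | 0
   2 | 01010000011010011010100 | 0 | 0
   3 | 10100000110100110101000 | 1 | 1
   4 | 01000001101001101010001 | 0 | 0
   5 | 10000011010011010100010 | 1 | 1
   6 | 00000110100110101000101 | 0 | 1
   7 | 00001101001101010001011 | 0 | 1
   8 | 00011010011010100010111 | 0 | 0
   9 | 00110100110101000101110 | 0 | 1
  10 | 01101001101010001011101 | 0 | 0
  11 | 11010011010100010111010 | 1 | 1
  12 | 10100110101000101110101 | 1 | 0
  13 | 01001101010001011101010 | 0 | 1
  14 | 10011010100010111010101 | 1 | 1
  15 | 00110101000101110101011 | 0 | 1
  16 | 01101010001011101010111 | 0 | 0
  17 | 11010100010111010101110 | 1 | 0
  18 | 10101000101110101011100 | 1 | 1
  19 | 01010001011101010111001 | 0 | 0
  20 | 10100010111010101110010 | 1 | 1
  21 | 01000101110101011100101 | 0 | 1
  22 | 10001011101010111001011 | 1 | 1
  23 | 00010111010101110010111 | 0 | 1
  24 | 00101110101011100101111 | 0 | 1
  25 | 01011101010111001011111 | 0 | 1
  26 | 10111010101110010111111 | 1 | 1
  27 | 01110101011100101111111 | 0 | 1
  28 | 11101010111001011111111 | 1 | 1
  29 | 11010101110010111111111 | 1 | 0
  30 | 10101011100101111111110 | 1 | 1
  31 | 01010111001011111111101 | 0 | 1
  32 | 10101110010111111111011 | 1 | 0
  33 | 01011100101111111110110 | 0 | 1
  34 | 10111001011111111101101 | 1 | 1
  35 | 01110010111111111011011 | 0 | 0
  36 | 11100101111111110110110 | 1 | 0
  37 | 11001011111111101101100 | 1 | 1
  38 | 10010111111111011011001 | 1 | 0
  39 | 00101111111110110110010 | 0 | 1
  40 | 01011111111101101100101 | 0 | 1
  41 | 10111111111011011001011 | 1 | 0
  42 | 01111111110110110010110 | 0 | 1
  43 | 11111111101101100101101 | 1 | 0
  44 | 11111111011011001011010 | 1 | 0
  45 | 11111110110110010110100 | 1 | 0
  46 | 11111101101100101101000 | 1 | 0
  47 | 11111011011001011010000 | 1 | 1
  48 | 11110110110010110100001 | 1 | 0
  49 | 11101101100101101000010 | 1 | 0
  50 | 11011011001011010000100 | 1 | 1
  51 | 10110110010110100001001 | 1 | 0
  52 | 01101100101101000010010 | 0 | 1
  53 | 11011001011010000100101 | 1 | 1
  54 | 10110010110100001001011 | 1 | 1

1001010000011010011010100010111010101110010111111111011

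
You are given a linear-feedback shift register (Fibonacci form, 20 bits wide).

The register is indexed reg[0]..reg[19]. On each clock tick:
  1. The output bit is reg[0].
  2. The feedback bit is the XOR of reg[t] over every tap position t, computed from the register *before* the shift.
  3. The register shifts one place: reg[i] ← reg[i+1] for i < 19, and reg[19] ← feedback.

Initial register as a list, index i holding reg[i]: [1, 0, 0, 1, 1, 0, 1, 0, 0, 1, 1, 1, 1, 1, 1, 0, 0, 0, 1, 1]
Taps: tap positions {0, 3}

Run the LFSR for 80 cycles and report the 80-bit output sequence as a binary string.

10011010011111100011010010011000111110010000010111110011000100101010011010111000

step | reg (before) | out | fb
   0 | 10011010011111100011 | 1 | 0
   1 | 00110100111111000110 | 0 | 1
   2 | 01101001111110001101 | 0 | 0
   3 | 11010011111100011010 | 1 | 0
   4 | 10100111111000110100 | 1 | 1
   5 | 01001111110001101001 | 0 | 0
   6 | 10011111100011010010 | 1 | 0
   7 | 00111111000110100100 | 0 | 1
   8 | 01111110001101001001 | 0 | 1
   9 | 11111100011010010011 | 1 | 0
  10 | 11111000110100100110 | 1 | 0
  11 | 11110001101001001100 | 1 | 0
  12 | 11100011010010011000 | 1 | 1
  13 | 11000110100100110001 | 1 | 1
  14 | 10001101001001100011 | 1 | 1
  15 | 00011010010011000111 | 0 | 1
  16 | 00110100100110001111 | 0 | 1
  17 | 01101001001100011111 | 0 | 0
  18 | 11010010011000111110 | 1 | 0
  19 | 10100100110001111100 | 1 | 1
  20 | 01001001100011111001 | 0 | 0
  21 | 10010011000111110010 | 1 | 0
  22 | 00100110001111100100 | 0 | 0
  23 | 01001100011111001000 | 0 | 0
  24 | 10011000111110010000 | 1 | 0
  25 | 00110001111100100000 | 0 | 1
  26 | 01100011111001000001 | 0 | 0
  27 | 11000111110010000010 | 1 | 1
  28 | 10001111100100000101 | 1 | 1
  29 | 00011111001000001011 | 0 | 1
  30 | 00111110010000010111 | 0 | 1
  31 | 01111100100000101111 | 0 | 1
  32 | 11111001000001011111 | 1 | 0
  33 | 11110010000010111110 | 1 | 0
  34 | 11100100000101111100 | 1 | 1
  35 | 11001000001011111001 | 1 | 1
  36 | 10010000010111110011 | 1 | 0
  37 | 00100000101111100110 | 0 | 0
  38 | 01000001011111001100 | 0 | 0
  39 | 10000010111110011000 | 1 | 1
  40 | 00000101111100110001 | 0 | 0
  41 | 00001011111001100010 | 0 | 0
  42 | 00010111110011000100 | 0 | 1
  43 | 00101111100110001001 | 0 | 0
  44 | 01011111001100010010 | 0 | 1
  45 | 10111110011000100101 | 1 | 0
  46 | 01111100110001001010 | 0 | 1
  47 | 11111001100010010101 | 1 | 0
  48 | 11110011000100101010 | 1 | 0
  49 | 11100110001001010100 | 1 | 1
  50 | 11001100010010101001 | 1 | 1
  51 | 10011000100101010011 | 1 | 0
  52 | 00110001001010100110 | 0 | 1
  53 | 01100010010101001101 | 0 | 0
  54 | 11000100101010011010 | 1 | 1
  55 | 10001001010100110101 | 1 | 1
  56 | 00010010101001101011 | 0 | 1
  57 | 00100101010011010111 | 0 | 0
  58 | 01001010100110101110 | 0 | 0
  59 | 10010101001101011100 | 1 | 0
  60 | 00101010011010111000 | 0 | 0
  61 | 01010100110101110000 | 0 | 1
  62 | 10101001101011100001 | 1 | 1
  63 | 01010011010111000011 | 0 | 1
  64 | 10100110101110000111 | 1 | 1
  65 | 01001101011100001111 | 0 | 0
  66 | 10011010111000011110 | 1 | 0
  67 | 00110101110000111100 | 0 | 1
  68 | 01101011100001111001 | 0 | 0
  69 | 11010111000011110010 | 1 | 0
  70 | 10101110000111100100 | 1 | 1
  71 | 01011100001111001001 | 0 | 1
  72 | 10111000011110010011 | 1 | 0
  73 | 01110000111100100110 | 0 | 1
  74 | 11100001111001001101 | 1 | 1
  75 | 11000011110010011011 | 1 | 1
  76 | 10000111100100110111 | 1 | 1
  77 | 00001111001001101111 | 0 | 0
  78 | 00011110010011011110 | 0 | 1
  79 | 00111100100110111101 | 0 | 1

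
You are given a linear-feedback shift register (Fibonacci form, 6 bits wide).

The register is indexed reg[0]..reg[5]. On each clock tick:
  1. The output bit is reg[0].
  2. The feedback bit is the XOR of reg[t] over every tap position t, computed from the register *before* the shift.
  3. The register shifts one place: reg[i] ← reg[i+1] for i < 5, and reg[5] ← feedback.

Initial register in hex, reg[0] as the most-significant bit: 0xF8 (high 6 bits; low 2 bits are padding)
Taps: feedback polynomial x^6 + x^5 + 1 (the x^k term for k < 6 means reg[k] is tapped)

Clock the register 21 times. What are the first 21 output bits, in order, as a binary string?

tick  register→output (feedback)
  0  111110→1 (1)
  1  111101→1 (0)
  2  111010→1 (1)
  3  110101→1 (0)
  4  101010→1 (1)
  5  010101→0 (1)
  6  101011→1 (0)
  7  010110→0 (0)
  8  101100→1 (1)
  9  011001→0 (1)
 10  110011→1 (0)
 11  100110→1 (1)
 12  001101→0 (1)
 13  011011→0 (1)
 14  110111→1 (0)
 15  101110→1 (1)
 16  011101→0 (1)
 17  111011→1 (0)
 18  110110→1 (1)
 19  101101→1 (0)
 20  011010→0 (0)

111110101011001101110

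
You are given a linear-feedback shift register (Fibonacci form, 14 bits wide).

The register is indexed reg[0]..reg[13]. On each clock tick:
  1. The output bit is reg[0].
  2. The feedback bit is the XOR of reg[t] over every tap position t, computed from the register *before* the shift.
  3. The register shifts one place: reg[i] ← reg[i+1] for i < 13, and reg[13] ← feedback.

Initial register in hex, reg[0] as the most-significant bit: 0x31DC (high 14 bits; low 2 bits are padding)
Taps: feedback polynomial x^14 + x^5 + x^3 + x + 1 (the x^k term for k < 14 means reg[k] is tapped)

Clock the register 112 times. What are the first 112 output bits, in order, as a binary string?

0011000111011111100111011011111111110011000001111011011100001110000000101000100100001011110010001110110000001111

tick  register→output (feedback)
  0  00110001110111→0 (1)
  1  01100011101111→0 (1)
  2  11000111011111→1 (1)
  3  10001110111111→1 (0)
  4  00011101111110→0 (0)
  5  00111011111100→0 (1)
  6  01110111111001→0 (1)
  7  11101111110011→1 (1)
  8  11011111100111→1 (0)
  9  10111111001110→1 (1)
 10  01111110011101→0 (1)
 11  11111100111011→1 (0)
 12  11111001110110→1 (1)
 13  11110011101101→1 (1)
 14  11100111011011→1 (1)
 15  11001110110111→1 (1)
 16  10011101101111→1 (1)
 17  00111011011111→0 (1)
 18  01110110111111→0 (1)
 19  11101101111111→1 (1)
 20  11011011111111→1 (1)
 21  10110111111111→1 (1)
 22  01101111111111→0 (0)
 23  11011111111110→1 (0)
 24  10111111111100→1 (1)
 25  01111111111001→0 (1)
 26  11111111110011→1 (0)
 27  11111111100110→1 (0)
 28  11111111001100→1 (0)
 29  11111110011000→1 (0)
 30  11111100110000→1 (0)
 31  11111001100000→1 (1)
 32  11110011000001→1 (1)
 33  11100110000011→1 (1)
 34  11001100000111→1 (1)
 35  10011000001111→1 (0)
 36  00110000011110→0 (1)
 37  01100000111101→0 (1)
 38  11000001111011→1 (0)
 39  10000011110110→1 (1)
 40  00000111101101→0 (1)
 41  00001111011011→0 (1)
 42  00011110110111→0 (0)
 43  00111101101110→0 (0)
 44  01111011011100→0 (0)
 45  11110110111000→1 (0)
 46  11101101110000→1 (1)
 47  11011011100001→1 (1)
 48  10110111000011→1 (1)
 49  01101110000111→0 (0)
 50  11011100001110→1 (0)
 51  10111000011100→1 (0)
 52  01110000111000→0 (0)
 53  11100001110000→1 (0)
 54  11000011100000→1 (0)
 55  10000111000000→1 (0)
 56  00001110000000→0 (1)
 57  00011100000001→0 (0)
 58  00111000000010→0 (1)
 59  01110000000101→0 (0)
 60  11100000001010→1 (0)
 61  11000000010100→1 (0)
 62  10000000101000→1 (1)
 63  00000001010001→0 (0)
 64  00000010100010→0 (0)
 65  00000101000100→0 (1)
 66  00001010001001→0 (0)
 67  00010100010010→0 (0)
 68  00101000100100→0 (0)
 69  01010001001000→0 (0)
 70  10100010010000→1 (1)
 71  01000100100001→0 (0)
 72  10001001000010→1 (1)
 73  00010010000101→0 (1)
 74  00100100001011→0 (1)
 75  01001000010111→0 (1)
 76  10010000101111→1 (0)
 77  00100001011110→0 (0)
 78  01000010111100→0 (1)
 79  10000101111001→1 (0)
 80  00001011110010→0 (0)
 81  00010111100100→0 (0)
 82  00101111001000→0 (1)
 83  01011110010001→0 (1)
 84  10111100100011→1 (1)
 85  01111001000111→0 (0)
 86  11110010001110→1 (1)
 87  11100100011101→1 (1)
 88  11001000111011→1 (0)
 89  10010001110110→1 (0)
 90  00100011101100→0 (0)
 91  01000111011000→0 (0)
 92  10001110110000→1 (0)
 93  00011101100000→0 (0)
 94  00111011000000→0 (1)
 95  01110110000001→0 (1)
 96  11101100000011→1 (1)
 97  11011000000111→1 (1)
 98  10110000001111→1 (0)
 99  01100000011110→0 (1)
100  11000000111101→1 (0)
101  10000001111010→1 (1)
102  00000011110101→0 (0)
103  00000111101010→0 (1)
104  00001111010101→0 (1)
105  00011110101011→0 (0)
106  00111101010110→0 (0)
107  01111010101100→0 (0)
108  11110101011000→1 (0)
109  11101010110000→1 (0)
110  11010101100000→1 (0)
111  10101011000000→1 (1)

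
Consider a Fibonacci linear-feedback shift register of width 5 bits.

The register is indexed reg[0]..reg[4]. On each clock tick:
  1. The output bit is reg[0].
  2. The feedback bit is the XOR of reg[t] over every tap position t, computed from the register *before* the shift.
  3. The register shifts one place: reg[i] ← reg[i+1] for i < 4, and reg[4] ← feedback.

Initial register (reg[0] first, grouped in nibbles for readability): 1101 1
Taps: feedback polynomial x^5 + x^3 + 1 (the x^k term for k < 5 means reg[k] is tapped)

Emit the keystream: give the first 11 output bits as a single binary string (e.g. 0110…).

step | reg (before) | out | fb
   0 | 11011 | 1 | 0
   1 | 10110 | 1 | 0
   2 | 01100 | 0 | 0
   3 | 11000 | 1 | 1
   4 | 10001 | 1 | 1
   5 | 00011 | 0 | 1
   6 | 00111 | 0 | 1
   7 | 01111 | 0 | 1
   8 | 11111 | 1 | 0
   9 | 11110 | 1 | 0
  10 | 11100 | 1 | 1

11011000111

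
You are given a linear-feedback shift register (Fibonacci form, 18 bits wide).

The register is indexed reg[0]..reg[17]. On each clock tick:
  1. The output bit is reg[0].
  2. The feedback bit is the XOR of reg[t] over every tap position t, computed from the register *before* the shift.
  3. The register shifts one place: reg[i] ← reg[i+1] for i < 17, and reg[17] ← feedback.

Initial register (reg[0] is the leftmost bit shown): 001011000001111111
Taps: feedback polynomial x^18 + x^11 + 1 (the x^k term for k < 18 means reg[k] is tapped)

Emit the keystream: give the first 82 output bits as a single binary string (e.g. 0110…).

k : reg_k → out_k, fb_k
0: 001011000001111111 → 0, fb=1
1: 010110000011111111 → 0, fb=1
2: 101100000111111111 → 1, fb=0
3: 011000001111111110 → 0, fb=1
4: 110000011111111101 → 1, fb=0
5: 100000111111111010 → 1, fb=0
6: 000001111111110100 → 0, fb=1
7: 000011111111101001 → 0, fb=1
8: 000111111111010011 → 0, fb=1
9: 001111111110100111 → 0, fb=0
10: 011111111101001110 → 0, fb=1
11: 111111111010011101 → 1, fb=1
12: 111111110100111011 → 1, fb=1
13: 111111101001110111 → 1, fb=0
14: 111111010011101110 → 1, fb=0
15: 111110100111011100 → 1, fb=0
16: 111101001110111000 → 1, fb=1
17: 111010011101110001 → 1, fb=0
18: 110100111011100010 → 1, fb=0
19: 101001110111000100 → 1, fb=0
20: 010011101110001000 → 0, fb=0
21: 100111011100010000 → 1, fb=1
22: 001110111000100001 → 0, fb=0
23: 011101110001000010 → 0, fb=1
24: 111011100010000101 → 1, fb=1
25: 110111000100001011 → 1, fb=1
26: 101110001000010111 → 1, fb=1
27: 011100010000101111 → 0, fb=0
28: 111000100001011110 → 1, fb=0
29: 110001000010111100 → 1, fb=1
30: 100010000101111001 → 1, fb=0
31: 000100001011110010 → 0, fb=1
32: 001000010111100101 → 0, fb=1
33: 010000101111001011 → 0, fb=1
34: 100001011110010111 → 1, fb=1
35: 000010111100101111 → 0, fb=0
36: 000101111001011110 → 0, fb=1
37: 001011110010111101 → 0, fb=0
38: 010111100101111010 → 0, fb=1
39: 101111001011110101 → 1, fb=0
40: 011110010111101010 → 0, fb=1
41: 111100101111010101 → 1, fb=0
42: 111001011110101010 → 1, fb=1
43: 110010111101010101 → 1, fb=0
44: 100101111010101010 → 1, fb=1
45: 001011110101010101 → 0, fb=1
46: 010111101010101011 → 0, fb=0
47: 101111010101010110 → 1, fb=0
48: 011110101010101100 → 0, fb=0
49: 111101010101011000 → 1, fb=0
50: 111010101010110000 → 1, fb=1
51: 110101010101100001 → 1, fb=0
52: 101010101011000010 → 1, fb=0
53: 010101010110000100 → 0, fb=0
54: 101010101100001000 → 1, fb=1
55: 010101011000010001 → 0, fb=0
56: 101010110000100010 → 1, fb=1
57: 010101100001000101 → 0, fb=1
58: 101011000010001011 → 1, fb=1
59: 010110000100010111 → 0, fb=0
60: 101100001000101110 → 1, fb=1
61: 011000010001011101 → 0, fb=1
62: 110000100010111011 → 1, fb=1
63: 100001000101110111 → 1, fb=0
64: 000010001011101110 → 0, fb=1
65: 000100010111011101 → 0, fb=1
66: 001000101110111011 → 0, fb=0
67: 010001011101110110 → 0, fb=1
68: 100010111011101101 → 1, fb=0
69: 000101110111011010 → 0, fb=1
70: 001011101110110101 → 0, fb=0
71: 010111011101101010 → 0, fb=1
72: 101110111011010101 → 1, fb=0
73: 011101110110101010 → 0, fb=0
74: 111011101101010100 → 1, fb=0
75: 110111011010101000 → 1, fb=1
76: 101110110101010001 → 1, fb=0
77: 011101101010100010 → 0, fb=0
78: 111011010101000100 → 1, fb=0
79: 110110101010001000 → 1, fb=1
80: 101101010100010001 → 1, fb=1
81: 011010101000100011 → 0, fb=0

0010110000011111111101001110111000100001011110010111101010101011000010001011101110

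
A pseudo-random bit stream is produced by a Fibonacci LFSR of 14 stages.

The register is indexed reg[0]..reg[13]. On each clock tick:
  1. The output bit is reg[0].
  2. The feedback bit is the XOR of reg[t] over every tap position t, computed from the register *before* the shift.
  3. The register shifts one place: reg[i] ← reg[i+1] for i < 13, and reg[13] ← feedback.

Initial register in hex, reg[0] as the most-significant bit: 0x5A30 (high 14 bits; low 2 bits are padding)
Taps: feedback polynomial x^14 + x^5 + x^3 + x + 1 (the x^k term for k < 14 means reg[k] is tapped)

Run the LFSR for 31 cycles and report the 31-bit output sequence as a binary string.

0101101000110001111001111000011

k : reg_k → out_k, fb_k
0: 01011010001100 → 0, fb=0
1: 10110100011000 → 1, fb=1
2: 01101000110001 → 0, fb=1
3: 11010001100011 → 1, fb=1
4: 10100011000111 → 1, fb=1
5: 01000110001111 → 0, fb=0
6: 10001100011110 → 1, fb=0
7: 00011000111100 → 0, fb=1
8: 00110001111001 → 0, fb=1
9: 01100011110011 → 0, fb=1
10: 11000111100111 → 1, fb=1
11: 10001111001111 → 1, fb=0
12: 00011110011110 → 0, fb=0
13: 00111100111100 → 0, fb=0
14: 01111001111000 → 0, fb=0
15: 11110011110000 → 1, fb=1
16: 11100111100001 → 1, fb=1
17: 11001111000011 → 1, fb=1
18: 10011110000111 → 1, fb=1
19: 00111100001111 → 0, fb=0
20: 01111000011110 → 0, fb=0
21: 11110000111100 → 1, fb=1
22: 11100001111001 → 1, fb=0
23: 11000011110010 → 1, fb=0
24: 10000111100100 → 1, fb=0
25: 00001111001000 → 0, fb=1
26: 00011110010001 → 0, fb=0
27: 00111100100010 → 0, fb=0
28: 01111001000100 → 0, fb=0
29: 11110010001000 → 1, fb=1
30: 11100100010001 → 1, fb=1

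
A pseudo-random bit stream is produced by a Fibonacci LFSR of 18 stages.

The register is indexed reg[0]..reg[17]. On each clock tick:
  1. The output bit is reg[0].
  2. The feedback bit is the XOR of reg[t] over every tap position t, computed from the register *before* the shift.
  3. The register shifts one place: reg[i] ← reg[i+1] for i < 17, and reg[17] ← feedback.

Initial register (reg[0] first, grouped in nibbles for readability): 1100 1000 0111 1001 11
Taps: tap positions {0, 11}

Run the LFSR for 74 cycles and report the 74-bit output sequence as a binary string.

11001000011110011100000110011101010010101111001010110111110100110000101111

step | reg (before) | out | fb
   0 | 110010000111100111 | 1 | 0
   1 | 100100001111001110 | 1 | 0
   2 | 001000011110011100 | 0 | 0
   3 | 010000111100111000 | 0 | 0
   4 | 100001111001110000 | 1 | 0
   5 | 000011110011100000 | 0 | 1
   6 | 000111100111000001 | 0 | 1
   7 | 001111001110000011 | 0 | 0
   8 | 011110011100000110 | 0 | 0
   9 | 111100111000001100 | 1 | 1
  10 | 111001110000011001 | 1 | 1
  11 | 110011100000110011 | 1 | 1
  12 | 100111000001100111 | 1 | 0
  13 | 001110000011001110 | 0 | 1
  14 | 011100000110011101 | 0 | 0
  15 | 111000001100111010 | 1 | 1
  16 | 110000011001110101 | 1 | 0
  17 | 100000110011101010 | 1 | 0
  18 | 000001100111010100 | 0 | 1
  19 | 000011001110101001 | 0 | 0
  20 | 000110011101010010 | 0 | 1
  21 | 001100111010100101 | 0 | 0
  22 | 011001110101001010 | 0 | 1
  23 | 110011101010010101 | 1 | 1
  24 | 100111010100101011 | 1 | 1
  25 | 001110101001010111 | 0 | 1
  26 | 011101010010101111 | 0 | 0
  27 | 111010100101011110 | 1 | 0
  28 | 110101001010111100 | 1 | 1
  29 | 101010010101111001 | 1 | 0
  30 | 010100101011110010 | 0 | 1
  31 | 101001010111100101 | 1 | 0
  32 | 010010101111001010 | 0 | 1
  33 | 100101011110010101 | 1 | 1
  34 | 001010111100101011 | 0 | 0
  35 | 010101111001010110 | 0 | 1
  36 | 101011110010101101 | 1 | 1
  37 | 010111100101011011 | 0 | 1
  38 | 101111001010110111 | 1 | 1
  39 | 011110010101101111 | 0 | 1
  40 | 111100101011011111 | 1 | 0
  41 | 111001010110111110 | 1 | 1
  42 | 110010101101111101 | 1 | 0
  43 | 100101011011111010 | 1 | 0
  44 | 001010110111110100 | 0 | 1
  45 | 010101101111101001 | 0 | 1
  46 | 101011011111010011 | 1 | 0
  47 | 010110111110100110 | 0 | 0
  48 | 101101111101001100 | 1 | 0
  49 | 011011111010011000 | 0 | 0
  50 | 110111110100110000 | 1 | 1
  51 | 101111101001100001 | 1 | 0
  52 | 011111010011000010 | 0 | 1
  53 | 111110100110000101 | 1 | 1
  54 | 111101001100001011 | 1 | 1
  55 | 111010011000010111 | 1 | 1
  56 | 110100110000101111 | 1 | 1
  57 | 101001100001011111 | 1 | 0
  58 | 010011000010111110 | 0 | 0
  59 | 100110000101111100 | 1 | 0
  60 | 001100001011111000 | 0 | 1
  61 | 011000010111110001 | 0 | 1
  62 | 110000101111100011 | 1 | 0
  63 | 100001011111000110 | 1 | 0
  64 | 000010111110001100 | 0 | 0
  65 | 000101111100011000 | 0 | 0
  66 | 001011111000110000 | 0 | 0
  67 | 010111110001100000 | 0 | 1
  68 | 101111100011000001 | 1 | 0
  69 | 011111000110000010 | 0 | 0
  70 | 111110001100000100 | 1 | 1
  71 | 111100011000001001 | 1 | 1
  72 | 111000110000010011 | 1 | 1
  73 | 110001100000100111 | 1 | 1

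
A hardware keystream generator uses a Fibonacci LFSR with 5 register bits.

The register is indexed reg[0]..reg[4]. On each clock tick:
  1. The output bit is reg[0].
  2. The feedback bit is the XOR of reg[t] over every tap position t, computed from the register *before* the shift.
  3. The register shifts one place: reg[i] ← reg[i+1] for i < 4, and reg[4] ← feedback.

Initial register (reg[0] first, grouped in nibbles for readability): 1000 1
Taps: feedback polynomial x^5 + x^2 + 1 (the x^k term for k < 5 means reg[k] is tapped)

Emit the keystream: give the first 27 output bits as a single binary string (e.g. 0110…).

step | reg (before) | out | fb
   0 | 10001 | 1 | 1
   1 | 00011 | 0 | 0
   2 | 00110 | 0 | 1
   3 | 01101 | 0 | 1
   4 | 11011 | 1 | 1
   5 | 10111 | 1 | 0
   6 | 01110 | 0 | 1
   7 | 11101 | 1 | 0
   8 | 11010 | 1 | 1
   9 | 10101 | 1 | 0
  10 | 01010 | 0 | 0
  11 | 10100 | 1 | 0
  12 | 01000 | 0 | 0
  13 | 10000 | 1 | 1
  14 | 00001 | 0 | 0
  15 | 00010 | 0 | 0
  16 | 00100 | 0 | 1
  17 | 01001 | 0 | 0
  18 | 10010 | 1 | 1
  19 | 00101 | 0 | 1
  20 | 01011 | 0 | 0
  21 | 10110 | 1 | 0
  22 | 01100 | 0 | 1
  23 | 11001 | 1 | 1
  24 | 10011 | 1 | 1
  25 | 00111 | 0 | 1
  26 | 01111 | 0 | 1

100011011101010000100101100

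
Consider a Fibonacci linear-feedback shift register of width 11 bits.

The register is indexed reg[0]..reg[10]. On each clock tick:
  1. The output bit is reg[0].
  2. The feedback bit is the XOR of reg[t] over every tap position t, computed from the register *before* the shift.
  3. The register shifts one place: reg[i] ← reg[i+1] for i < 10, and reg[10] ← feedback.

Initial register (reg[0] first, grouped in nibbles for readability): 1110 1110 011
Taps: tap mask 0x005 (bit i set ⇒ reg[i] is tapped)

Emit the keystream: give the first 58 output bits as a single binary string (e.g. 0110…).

1110111001101010111110000010001100010101111010000100100100

k : reg_k → out_k, fb_k
0: 11101110011 → 1, fb=0
1: 11011100110 → 1, fb=1
2: 10111001101 → 1, fb=0
3: 01110011010 → 0, fb=1
4: 11100110101 → 1, fb=0
5: 11001101010 → 1, fb=1
6: 10011010101 → 1, fb=1
7: 00110101011 → 0, fb=1
8: 01101010111 → 0, fb=1
9: 11010101111 → 1, fb=1
10: 10101011111 → 1, fb=0
11: 01010111110 → 0, fb=0
12: 10101111100 → 1, fb=0
13: 01011111000 → 0, fb=0
14: 10111110000 → 1, fb=0
15: 01111100000 → 0, fb=1
16: 11111000001 → 1, fb=0
17: 11110000010 → 1, fb=0
18: 11100000100 → 1, fb=0
19: 11000001000 → 1, fb=1
20: 10000010001 → 1, fb=1
21: 00000100011 → 0, fb=0
22: 00001000110 → 0, fb=0
23: 00010001100 → 0, fb=0
24: 00100011000 → 0, fb=1
25: 01000110001 → 0, fb=0
26: 10001100010 → 1, fb=1
27: 00011000101 → 0, fb=0
28: 00110001010 → 0, fb=1
29: 01100010101 → 0, fb=1
30: 11000101011 → 1, fb=1
31: 10001010111 → 1, fb=1
32: 00010101111 → 0, fb=0
33: 00101011110 → 0, fb=1
34: 01010111101 → 0, fb=0
35: 10101111010 → 1, fb=0
36: 01011110100 → 0, fb=0
37: 10111101000 → 1, fb=0
38: 01111010000 → 0, fb=1
39: 11110100001 → 1, fb=0
40: 11101000010 → 1, fb=0
41: 11010000100 → 1, fb=1
42: 10100001001 → 1, fb=0
43: 01000010010 → 0, fb=0
44: 10000100100 → 1, fb=1
45: 00001001001 → 0, fb=0
46: 00010010010 → 0, fb=0
47: 00100100100 → 0, fb=1
48: 01001001001 → 0, fb=0
49: 10010010010 → 1, fb=1
50: 00100100101 → 0, fb=1
51: 01001001011 → 0, fb=0
52: 10010010110 → 1, fb=1
53: 00100101101 → 0, fb=1
54: 01001011011 → 0, fb=0
55: 10010110110 → 1, fb=1
56: 00101101101 → 0, fb=1
57: 01011011011 → 0, fb=0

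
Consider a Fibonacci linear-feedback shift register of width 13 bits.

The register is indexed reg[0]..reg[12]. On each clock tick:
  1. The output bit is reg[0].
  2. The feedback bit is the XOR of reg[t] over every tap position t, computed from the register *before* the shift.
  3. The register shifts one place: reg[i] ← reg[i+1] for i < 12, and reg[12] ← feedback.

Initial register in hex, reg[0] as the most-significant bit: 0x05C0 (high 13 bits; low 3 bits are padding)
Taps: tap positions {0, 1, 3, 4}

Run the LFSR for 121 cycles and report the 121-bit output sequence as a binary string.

tick  register→output (feedback)
  0  0000010111000→0 (0)
  1  0000101110000→0 (1)
  2  0001011100001→0 (1)
  3  0010111000011→0 (1)
  4  0101110000111→0 (1)
  5  1011100001111→1 (1)
  6  0111000011111→0 (0)
  7  1110000111110→1 (0)
  8  1100001111100→1 (0)
  9  1000011111000→1 (1)
 10  0000111110001→0 (1)
 11  0001111100011→0 (0)
 12  0011111000110→0 (0)
 13  0111110001100→0 (1)
 14  1111100011001→1 (0)
 15  1111000110010→1 (1)
 16  1110001100101→1 (0)
 17  1100011001010→1 (0)
 18  1000110010100→1 (0)
 19  0001100101000→0 (0)
 20  0011001010000→0 (1)
 21  0110010100001→0 (1)
 22  1100101000011→1 (1)
 23  1001010000111→1 (0)
 24  0010100001110→0 (1)
 25  0101000011101→0 (0)
 26  1010000111010→1 (1)
 27  0100001110101→0 (1)
 28  1000011101011→1 (1)
 29  0000111010111→0 (1)
 30  0001110101111→0 (0)
 31  0011101011110→0 (0)
 32  0111010111100→0 (0)
 33  1110101111000→1 (1)
 34  1101011110001→1 (1)
 35  1010111100011→1 (0)
 36  0101111000110→0 (1)
 37  1011110001101→1 (1)
 38  0111100011011→0 (1)
 39  1111000110111→1 (1)
 40  1110001101111→1 (0)
 41  1100011011110→1 (0)
 42  1000110111100→1 (0)
 43  0001101111000→0 (0)
 44  0011011110000→0 (1)
 45  0110111100001→0 (0)
 46  1101111000010→1 (0)
 47  1011110000100→1 (1)
 48  0111100001001→0 (1)
 49  1111000010011→1 (1)
 50  1110000100111→1 (0)
 51  1100001001110→1 (0)
 52  1000010011100→1 (1)
 53  0000100111001→0 (1)
 54  0001001110011→0 (1)
 55  0010011100111→0 (0)
 56  0100111001110→0 (0)
 57  1001110011100→1 (1)
 58  0011100111001→0 (0)
 59  0111001110010→0 (0)
 60  1110011100100→1 (0)
 61  1100111001000→1 (1)
 62  1001110010001→1 (1)
 63  0011100100011→0 (0)
 64  0111001000110→0 (0)
 65  1110010001100→1 (0)
 66  1100100011000→1 (1)
 67  1001000110001→1 (0)
 68  0010001100010→0 (0)
 69  0100011000100→0 (1)
 70  1000110001001→1 (0)
 71  0001100010010→0 (0)
 72  0011000100100→0 (1)
 73  0110001001001→0 (1)
 74  1100010010011→1 (0)
 75  1000100100110→1 (0)
 76  0001001001100→0 (1)
 77  0010010011001→0 (0)
 78  0100100110010→0 (0)
 79  1001001100100→1 (0)
 80  0010011001000→0 (0)
 81  0100110010000→0 (0)
 82  1001100100000→1 (1)
 83  0011001000001→0 (1)
 84  0110010000011→0 (1)
 85  1100100000111→1 (1)
 86  1001000001111→1 (0)
 87  0010000011110→0 (0)
 88  0100000111100→0 (1)
 89  1000001111001→1 (1)
 90  0000011110011→0 (0)
 91  0000111100110→0 (1)
 92  0001111001101→0 (0)
 93  0011110011010→0 (0)
 94  0111100110100→0 (1)
 95  1111001101001→1 (1)
 96  1110011010011→1 (0)
 97  1100110100110→1 (1)
 98  1001101001101→1 (1)
 99  0011010011011→0 (1)
100  0110100110111→0 (0)
101  1101001101110→1 (1)
102  1010011011101→1 (1)
103  0100110111011→0 (0)
104  1001101110110→1 (1)
105  0011011101101→0 (1)
106  0110111011011→0 (0)
107  1101110110110→1 (0)
108  1011101101100→1 (1)
109  0111011011001→0 (0)
110  1110110110010→1 (1)
111  1101101100101→1 (0)
112  1011011001010→1 (0)
113  0110110010100→0 (0)
114  1101100101000→1 (0)
115  1011001010000→1 (0)
116  0110010100000→0 (1)
117  1100101000001→1 (1)
118  1001010000011→1 (0)
119  0010100000110→0 (1)
120  0101000001101→0 (0)

0000010111000011111000110010100001110101111000110111100001001110011100100011000100100110010000011110011010011011101101100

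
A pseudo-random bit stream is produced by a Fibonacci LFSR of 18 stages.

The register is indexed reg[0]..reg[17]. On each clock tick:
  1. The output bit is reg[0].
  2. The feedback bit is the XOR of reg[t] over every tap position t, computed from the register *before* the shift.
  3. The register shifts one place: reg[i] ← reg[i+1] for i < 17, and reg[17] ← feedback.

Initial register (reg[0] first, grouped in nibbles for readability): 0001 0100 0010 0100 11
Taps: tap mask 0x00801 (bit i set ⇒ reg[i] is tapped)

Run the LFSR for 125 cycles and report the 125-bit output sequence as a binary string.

00010100001001001100110010010000000100110000001000000000110000010000001000110100001010001101110010110011010100011000111111001

step | reg (before) | out | fb
   0 | 000101000010010011 | 0 | 0
   1 | 001010000100100110 | 0 | 0
   2 | 010100001001001100 | 0 | 1
   3 | 101000010010011001 | 1 | 1
   4 | 010000100100110011 | 0 | 0
   5 | 100001001001100110 | 1 | 0
   6 | 000010010011001100 | 0 | 1
   7 | 000100100110011001 | 0 | 0
   8 | 001001001100110010 | 0 | 0
   9 | 010010011001100100 | 0 | 1
  10 | 100100110011001001 | 1 | 0
  11 | 001001100110010010 | 0 | 0
  12 | 010011001100100100 | 0 | 0
  13 | 100110011001001000 | 1 | 0
  14 | 001100110010010000 | 0 | 0
  15 | 011001100100100000 | 0 | 0
  16 | 110011001001000000 | 1 | 0
  17 | 100110010010000000 | 1 | 1
  18 | 001100100100000001 | 0 | 0
  19 | 011001001000000010 | 0 | 0
  20 | 110010010000000100 | 1 | 1
  21 | 100100100000001001 | 1 | 1
  22 | 001001000000010011 | 0 | 0
  23 | 010010000000100110 | 0 | 0
  24 | 100100000001001100 | 1 | 0
  25 | 001000000010011000 | 0 | 0
  26 | 010000000100110000 | 0 | 0
  27 | 100000001001100000 | 1 | 0
  28 | 000000010011000000 | 0 | 1
  29 | 000000100110000001 | 0 | 0
  30 | 000001001100000010 | 0 | 0
  31 | 000010011000000100 | 0 | 0
  32 | 000100110000001000 | 0 | 0
  33 | 001001100000010000 | 0 | 0
  34 | 010011000000100000 | 0 | 0
  35 | 100110000001000000 | 1 | 0
  36 | 001100000010000000 | 0 | 0
  37 | 011000000100000000 | 0 | 0
  38 | 110000001000000000 | 1 | 1
  39 | 100000010000000001 | 1 | 1
  40 | 000000100000000011 | 0 | 0
  41 | 000001000000000110 | 0 | 0
  42 | 000010000000001100 | 0 | 0
  43 | 000100000000011000 | 0 | 0
  44 | 001000000000110000 | 0 | 0
  45 | 010000000001100000 | 0 | 1
  46 | 100000000011000001 | 1 | 0
  47 | 000000000110000010 | 0 | 0
  48 | 000000001100000100 | 0 | 0
  49 | 000000011000001000 | 0 | 0
  50 | 000000110000010000 | 0 | 0
  51 | 000001100000100000 | 0 | 0
  52 | 000011000001000000 | 0 | 1
  53 | 000110000010000001 | 0 | 0
  54 | 001100000100000010 | 0 | 0
  55 | 011000001000000100 | 0 | 0
  56 | 110000010000001000 | 1 | 1
  57 | 100000100000010001 | 1 | 1
  58 | 000001000000100011 | 0 | 0
  59 | 000010000001000110 | 0 | 1
  60 | 000100000010001101 | 0 | 0
  61 | 001000000100011010 | 0 | 0
  62 | 010000001000110100 | 0 | 0
  63 | 100000010001101000 | 1 | 0
  64 | 000000100011010000 | 0 | 1
  65 | 000001000110100001 | 0 | 0
  66 | 000010001101000010 | 0 | 1
  67 | 000100011010000101 | 0 | 0
  68 | 001000110100001010 | 0 | 0
  69 | 010001101000010100 | 0 | 0
  70 | 100011010000101000 | 1 | 1
  71 | 000110100001010001 | 0 | 1
  72 | 001101000010100011 | 0 | 0
  73 | 011010000101000110 | 0 | 1
  74 | 110100001010001101 | 1 | 1
  75 | 101000010100011011 | 1 | 1
  76 | 010000101000110111 | 0 | 0
  77 | 100001010001101110 | 1 | 0
  78 | 000010100011011100 | 0 | 1
  79 | 000101000110111001 | 0 | 0
  80 | 001010001101110010 | 0 | 1
  81 | 010100011011100101 | 0 | 1
  82 | 101000110111001011 | 1 | 0
  83 | 010001101110010110 | 0 | 0
  84 | 100011011100101100 | 1 | 1
  85 | 000110111001011001 | 0 | 1
  86 | 001101110010110011 | 0 | 0
  87 | 011011100101100110 | 0 | 1
  88 | 110111001011001101 | 1 | 0
  89 | 101110010110011010 | 1 | 1
  90 | 011100101100110101 | 0 | 0
  91 | 111001011001101010 | 1 | 0
  92 | 110010110011010100 | 1 | 0
  93 | 100101100110101000 | 1 | 1
  94 | 001011001101010001 | 0 | 1
  95 | 010110011010100011 | 0 | 0
  96 | 101100110101000110 | 1 | 0
  97 | 011001101010001100 | 0 | 0
  98 | 110011010100011000 | 1 | 1
  99 | 100110101000110001 | 1 | 1
 100 | 001101010001100011 | 0 | 1
 101 | 011010100011000111 | 0 | 1
 102 | 110101000110001111 | 1 | 1
 103 | 101010001100011111 | 1 | 1
 104 | 010100011000111111 | 0 | 0
 105 | 101000110001111110 | 1 | 0
 106 | 010001100011111100 | 0 | 1
 107 | 100011000111111001 | 1 | 0
 108 | 000110001111110010 | 0 | 1
 109 | 001100011111100101 | 0 | 1
 110 | 011000111111001011 | 0 | 1
 111 | 110001111110010111 | 1 | 1
 112 | 100011111100101111 | 1 | 1
 113 | 000111111001011111 | 0 | 1
 114 | 001111110010111111 | 0 | 0
 115 | 011111100101111110 | 0 | 1
 116 | 111111001011111101 | 1 | 0
 117 | 111110010111111010 | 1 | 0
 118 | 111100101111110100 | 1 | 0
 119 | 111001011111101000 | 1 | 0
 120 | 110010111111010000 | 1 | 0
 121 | 100101111110100000 | 1 | 1
 122 | 001011111101000001 | 0 | 1
 123 | 010111111010000011 | 0 | 0
 124 | 101111110100000110 | 1 | 1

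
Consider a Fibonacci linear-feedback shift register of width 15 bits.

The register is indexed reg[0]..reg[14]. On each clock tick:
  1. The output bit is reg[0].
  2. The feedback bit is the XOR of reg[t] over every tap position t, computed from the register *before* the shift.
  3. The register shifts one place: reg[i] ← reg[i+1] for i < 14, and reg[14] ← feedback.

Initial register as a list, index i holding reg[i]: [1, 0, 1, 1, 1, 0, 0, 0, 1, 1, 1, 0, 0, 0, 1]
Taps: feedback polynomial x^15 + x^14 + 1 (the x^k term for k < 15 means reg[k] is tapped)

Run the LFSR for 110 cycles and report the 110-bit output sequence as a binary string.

k : reg_k → out_k, fb_k
0: 101110001110001 → 1, fb=0
1: 011100011100010 → 0, fb=0
2: 111000111000100 → 1, fb=1
3: 110001110001001 → 1, fb=0
4: 100011100010010 → 1, fb=1
5: 000111000100101 → 0, fb=1
6: 001110001001011 → 0, fb=1
7: 011100010010111 → 0, fb=1
8: 111000100101111 → 1, fb=0
9: 110001001011110 → 1, fb=1
10: 100010010111101 → 1, fb=0
11: 000100101111010 → 0, fb=0
12: 001001011110100 → 0, fb=0
13: 010010111101000 → 0, fb=0
14: 100101111010000 → 1, fb=1
15: 001011110100001 → 0, fb=1
16: 010111101000011 → 0, fb=1
17: 101111010000111 → 1, fb=0
18: 011110100001110 → 0, fb=0
19: 111101000011100 → 1, fb=1
20: 111010000111001 → 1, fb=0
21: 110100001110010 → 1, fb=1
22: 101000011100101 → 1, fb=0
23: 010000111001010 → 0, fb=0
24: 100001110010100 → 1, fb=1
25: 000011100101001 → 0, fb=1
26: 000111001010011 → 0, fb=1
27: 001110010100111 → 0, fb=1
28: 011100101001111 → 0, fb=1
29: 111001010011111 → 1, fb=0
30: 110010100111110 → 1, fb=1
31: 100101001111101 → 1, fb=0
32: 001010011111010 → 0, fb=0
33: 010100111110100 → 0, fb=0
34: 101001111101000 → 1, fb=1
35: 010011111010001 → 0, fb=1
36: 100111110100011 → 1, fb=0
37: 001111101000110 → 0, fb=0
38: 011111010001100 → 0, fb=0
39: 111110100011000 → 1, fb=1
40: 111101000110001 → 1, fb=0
41: 111010001100010 → 1, fb=1
42: 110100011000101 → 1, fb=0
43: 101000110001010 → 1, fb=1
44: 010001100010101 → 0, fb=1
45: 100011000101011 → 1, fb=0
46: 000110001010110 → 0, fb=0
47: 001100010101100 → 0, fb=0
48: 011000101011000 → 0, fb=0
49: 110001010110000 → 1, fb=1
50: 100010101100001 → 1, fb=0
51: 000101011000010 → 0, fb=0
52: 001010110000100 → 0, fb=0
53: 010101100001000 → 0, fb=0
54: 101011000010000 → 1, fb=1
55: 010110000100001 → 0, fb=1
56: 101100001000011 → 1, fb=0
57: 011000010000110 → 0, fb=0
58: 110000100001100 → 1, fb=1
59: 100001000011001 → 1, fb=0
60: 000010000110010 → 0, fb=0
61: 000100001100100 → 0, fb=0
62: 001000011001000 → 0, fb=0
63: 010000110010000 → 0, fb=0
64: 100001100100000 → 1, fb=1
65: 000011001000001 → 0, fb=1
66: 000110010000011 → 0, fb=1
67: 001100100000111 → 0, fb=1
68: 011001000001111 → 0, fb=1
69: 110010000011111 → 1, fb=0
70: 100100000111110 → 1, fb=1
71: 001000001111101 → 0, fb=1
72: 010000011111011 → 0, fb=1
73: 100000111110111 → 1, fb=0
74: 000001111101110 → 0, fb=0
75: 000011111011100 → 0, fb=0
76: 000111110111000 → 0, fb=0
77: 001111101110000 → 0, fb=0
78: 011111011100000 → 0, fb=0
79: 111110111000000 → 1, fb=1
80: 111101110000001 → 1, fb=0
81: 111011100000010 → 1, fb=1
82: 110111000000101 → 1, fb=0
83: 101110000001010 → 1, fb=1
84: 011100000010101 → 0, fb=1
85: 111000000101011 → 1, fb=0
86: 110000001010110 → 1, fb=1
87: 100000010101101 → 1, fb=0
88: 000000101011010 → 0, fb=0
89: 000001010110100 → 0, fb=0
90: 000010101101000 → 0, fb=0
91: 000101011010000 → 0, fb=0
92: 001010110100000 → 0, fb=0
93: 010101101000000 → 0, fb=0
94: 101011010000000 → 1, fb=1
95: 010110100000001 → 0, fb=1
96: 101101000000011 → 1, fb=0
97: 011010000000110 → 0, fb=0
98: 110100000001100 → 1, fb=1
99: 101000000011001 → 1, fb=0
100: 010000000110010 → 0, fb=0
101: 100000001100100 → 1, fb=1
102: 000000011001001 → 0, fb=1
103: 000000110010011 → 0, fb=1
104: 000001100100111 → 0, fb=1
105: 000011001001111 → 0, fb=1
106: 000110010011111 → 0, fb=1
107: 001100100111111 → 0, fb=1
108: 011001001111111 → 0, fb=1
109: 110010011111111 → 1, fb=0

10111000111000100101111010000111001010011111010001100010101100001000011001000001111101110000001010110100000001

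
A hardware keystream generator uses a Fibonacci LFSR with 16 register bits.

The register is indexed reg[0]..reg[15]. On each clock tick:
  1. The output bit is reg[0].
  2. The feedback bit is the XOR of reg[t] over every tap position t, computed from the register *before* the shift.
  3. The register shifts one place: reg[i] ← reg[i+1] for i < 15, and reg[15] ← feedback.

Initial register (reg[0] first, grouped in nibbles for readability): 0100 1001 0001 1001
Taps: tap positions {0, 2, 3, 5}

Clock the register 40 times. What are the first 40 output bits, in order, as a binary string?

0100100100011001000001101001010111111010

k : reg_k → out_k, fb_k
0: 0100100100011001 → 0, fb=0
1: 1001001000110010 → 1, fb=0
2: 0010010001100100 → 0, fb=0
3: 0100100011001000 → 0, fb=0
4: 1001000110010000 → 1, fb=0
5: 0010001100100000 → 0, fb=1
6: 0100011001000001 → 0, fb=1
7: 1000110010000011 → 1, fb=0
8: 0001100100000110 → 0, fb=1
9: 0011001000001101 → 0, fb=0
10: 0110010000011010 → 0, fb=0
11: 1100100000110100 → 1, fb=1
12: 1001000001101001 → 1, fb=0
13: 0010000011010010 → 0, fb=1
14: 0100000110100101 → 0, fb=0
15: 1000001101001010 → 1, fb=1
16: 0000011010010101 → 0, fb=1
17: 0000110100101011 → 0, fb=1
18: 0001101001010111 → 0, fb=1
19: 0011010010101111 → 0, fb=1
20: 0110100101011111 → 0, fb=1
21: 1101001010111111 → 1, fb=0
22: 1010010101111110 → 1, fb=1
23: 0100101011111101 → 0, fb=0
24: 1001010111111010 → 1, fb=1
25: 0010101111110101 → 0, fb=1
26: 0101011111101011 → 0, fb=0
27: 1010111111010110 → 1, fb=1
28: 0101111110101101 → 0, fb=0
29: 1011111101011010 → 1, fb=0
30: 0111111010110100 → 0, fb=1
31: 1111110101101001 → 1, fb=0
32: 1111101011010010 → 1, fb=1
33: 1111010110100101 → 1, fb=0
34: 1110101101001010 → 1, fb=0
35: 1101011010010100 → 1, fb=1
36: 1010110100101001 → 1, fb=1
37: 0101101001010011 → 0, fb=1
38: 1011010010100111 → 1, fb=0
39: 0110100101001110 → 0, fb=1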